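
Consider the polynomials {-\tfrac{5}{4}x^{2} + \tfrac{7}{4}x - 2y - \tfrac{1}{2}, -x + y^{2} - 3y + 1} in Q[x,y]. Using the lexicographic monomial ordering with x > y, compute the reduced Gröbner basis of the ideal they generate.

G = {x - y^{2} + 3y - 1, y^{4} - 6y^{3} + \tfrac{48}{5}y^{2} - \tfrac{1}{5}y}

f_1 = -\tfrac{5}{4}x^{2} + \tfrac{7}{4}x - 2y - \tfrac{1}{2}, LT = x^{2}.
f_2 = -x + y^{2} - 3y + 1, LT = x.

S(f_1,f_2): lcm = x^{2}. S = xy^{2} - 3xy - \tfrac{2}{5}x + \tfrac{8}{5}y + \tfrac{2}{5}.
  reduce S modulo (f_1, f_2):
  remainder y^{4} - 6y^{3} + \tfrac{48}{5}y^{2} - \tfrac{1}{5}y ≠ 0; add g_3 = y^{4} - 6y^{3} + \tfrac{48}{5}y^{2} - \tfrac{1}{5}y to the basis.

The other S-polynomials (S(f_1,g_3), S(f_2,g_3)) all reduce to 0 modulo the current basis, so we have a Gröbner basis.
Inter-reduce: drop elements whose leading term is divisible by another's, tail-reduce, and make monic.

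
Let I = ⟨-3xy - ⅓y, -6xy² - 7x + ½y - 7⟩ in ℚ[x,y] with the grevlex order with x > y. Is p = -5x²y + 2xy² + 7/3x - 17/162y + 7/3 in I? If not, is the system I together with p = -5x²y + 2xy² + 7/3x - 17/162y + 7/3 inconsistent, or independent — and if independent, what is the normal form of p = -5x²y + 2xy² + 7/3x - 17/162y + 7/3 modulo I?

First compute the reduced Gröbner basis of I by Buchberger's algorithm.
f_1 = -3xy - ⅓y, LT = xy.
f_2 = -6xy² - 7x + ½y - 7, LT = xy².

S(f_1,f_2): lcm = xy². S = 1/9y² - 7/6x + 1/12y - 7/6.
  leading term y²: no divisor's leading term divides it; move 1/9y² to the remainder.
  leading term x: no divisor's leading term divides it; move -7/6x to the remainder.
  leading term y: no divisor's leading term divides it; move 1/12y to the remainder.
  leading term 1: no divisor's leading term divides it; move -7/6 to the remainder.
  remainder 1/9y² - 7/6x + 1/12y - 7/6 ≠ 0; add h_3 = 1/9y² - 7/6x + 1/12y - 7/6 to the basis.

S(f_1,h_3): lcm = xy². S = 21/2x² - ¾xy + 1/9y² + 21/2x.
  leading term x²: no divisor's leading term divides it; move 21/2x² to the remainder.
  leading term xy: subtract (¼)·f_1 from -¾xy + 1/9y² + 21/2x → 1/9y² + 21/2x + 1/12y
  leading term y²: subtract (1)·h_3 from 1/9y² + 21/2x + 1/12y → 35/3x + 7/6
  leading term x: no divisor's leading term divides it; move 35/3x to the remainder.
  leading term 1: no divisor's leading term divides it; move 7/6 to the remainder.
  remainder 21/2x² + 35/3x + 7/6 ≠ 0; add h_4 = 21/2x² + 35/3x + 7/6 to the basis.

The other S-polynomials (S(f_2,h_3), S(f_1,h_4), S(f_2,h_4), S(h_3,h_4)) all reduce to 0 modulo the current basis, so we have a Gröbner basis.
Inter-reduce: drop elements whose leading term is divisible by another's, tail-reduce, and make monic.
Reduced Gröbner basis: {x² + 10/9x + 1/9, xy + 1/9y, y² - 21/2x + ¾y - 21/2}.
Label its elements g_1 = x² + 10/9x + 1/9, g_2 = xy + 1/9y, g_3 = y² - 21/2x + ¾y - 21/2.

Reduce p = -5x²y + 2xy² + 7/3x - 17/162y + 7/3 modulo G:
  leading term x²y: subtract (-5y)·g_1 from -5x²y + 2xy² + 7/3x - 17/162y + 7/3 → 2xy² + 50/9xy + 7/3x + 73/162y + 7/3
  leading term xy²: subtract (2y)·g_2 from 2xy² + 50/9xy + 7/3x + 73/162y + 7/3 → 50/9xy - 2/9y² + 7/3x + 73/162y + 7/3
  leading term xy: subtract (50/9)·g_2 from 50/9xy - 2/9y² + 7/3x + 73/162y + 7/3 → -2/9y² + 7/3x - ⅙y + 7/3
  leading term y²: subtract (-2/9)·g_3 from -2/9y² + 7/3x - ⅙y + 7/3 → 0
  normal form = 0.
Since the normal form is 0, p ∈ I.

-5x²y + 2xy² + 7/3x - 17/162y + 7/3 lies in I (it reduces to 0).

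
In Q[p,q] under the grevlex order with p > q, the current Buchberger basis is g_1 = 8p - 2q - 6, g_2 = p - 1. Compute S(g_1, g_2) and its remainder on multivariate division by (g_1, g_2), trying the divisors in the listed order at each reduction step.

lcm(LM(g_1), LM(g_2)) = p.
S = (lcm/LT(g_1))·g_1 − (lcm/LT(g_2))·g_2 = -1/4q + 1/4.
Reduce S modulo (g_1, g_2) in that order:
  leading term q: no divisor's leading term divides it; move -1/4q to the remainder.
  leading term 1: no divisor's leading term divides it; move 1/4 to the remainder.
The remainder -1/4q + 1/4 is nonzero, so it would be added as the next basis element.
This is the inner loop of Buchberger's algorithm — each nonzero remainder becomes a new basis element.

S(g_1, g_2) = -1/4q + 1/4; remainder on division = -1/4q + 1/4.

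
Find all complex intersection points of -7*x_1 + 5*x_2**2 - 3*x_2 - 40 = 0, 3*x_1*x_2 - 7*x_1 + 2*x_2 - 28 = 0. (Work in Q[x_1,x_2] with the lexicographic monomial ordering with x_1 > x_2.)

Compute a lex Gröbner basis by Buchberger's algorithm.
f_1 = -7*x_1 + 5*x_2**2 - 3*x_2 - 40, LT = x_1.
f_2 = 3*x_1*x_2 - 7*x_1 + 2*x_2 - 28, LT = x_1*x_2.

S(f_1,f_2): lcm = x_1*x_2. S = 7/3*x_1 - 5/7*x_2**3 + 3/7*x_2**2 + 106/21*x_2 + 28/3.
  leading term x_1: subtract (-1/3)·f_1 from 7/3*x_1 - 5/7*x_2**3 + 3/7*x_2**2 + 106/21*x_2 + 28/3 → -5/7*x_2**3 + 44/21*x_2**2 + 85/21*x_2 - 4
  leading term x_2**3: no divisor's leading term divides it; move -5/7*x_2**3 to the remainder.
  leading term x_2**2: no divisor's leading term divides it; move 44/21*x_2**2 to the remainder.
  leading term x_2: no divisor's leading term divides it; move 85/21*x_2 to the remainder.
  leading term 1: no divisor's leading term divides it; move -4 to the remainder.
  remainder -5/7*x_2**3 + 44/21*x_2**2 + 85/21*x_2 - 4 ≠ 0; add h_3 = -5/7*x_2**3 + 44/21*x_2**2 + 85/21*x_2 - 4 to the basis.

S(f_1,h_3): leading monomials are coprime, so the S-polynomial reduces to 0 (Buchberger's first criterion).
S(f_2,h_3): lcm = x_1*x_2**3. S = 3/5*x_1*x_2**2 + 17/3*x_1*x_2 - 28/5*x_1 + 2/3*x_2**3 - 28/3*x_2**2.
  leading term x_1*x_2**2: subtract (-3/35*x_2**2)·f_1 from 3/5*x_1*x_2**2 + 17/3*x_1*x_2 - 28/5*x_1 + 2/3*x_2**3 - 28/3*x_2**2 → 17/3*x_1*x_2 - 28/5*x_1 + 3/7*x_2**4 + 43/105*x_2**3 - 268/21*x_2**2
  leading term x_1*x_2: subtract (-17/21*x_2)·f_1 from 17/3*x_1*x_2 - 28/5*x_1 + 3/7*x_2**4 + 43/105*x_2**3 - 268/21*x_2**2 → -28/5*x_1 + 3/7*x_2**4 + 156/35*x_2**3 - 319/21*x_2**2 - 680/21*x_2
  leading term x_1: subtract (4/5)·f_1 from -28/5*x_1 + 3/7*x_2**4 + 156/35*x_2**3 - 319/21*x_2**2 - 680/21*x_2 → 3/7*x_2**4 + 156/35*x_2**3 - 403/21*x_2**2 - 3148/105*x_2 + 32
  leading term x_2**4: subtract (-3/5*x_2)·h_3 from 3/7*x_2**4 + 156/35*x_2**3 - 403/21*x_2**2 - 3148/105*x_2 + 32 → 40/7*x_2**3 - 352/21*x_2**2 - 680/21*x_2 + 32
  leading term x_2**3: subtract (-8)·h_3 from 40/7*x_2**3 - 352/21*x_2**2 - 680/21*x_2 + 32 → 0
  remainder 0.

Every S-polynomial of the final basis reduces to 0, so we have a Gröbner basis.
Inter-reduce: drop elements whose leading term is divisible by another's, tail-reduce, and make monic.
Reduced Gröbner basis: {x_1 - 5/7*x_2**2 + 3/7*x_2 + 40/7, x_2**3 - 44/15*x_2**2 - 17/3*x_2 + 28/5}.

From the last basis element, x_2**3 - 44/15*x_2**2 - 17/3*x_2 + 28/5 = 0, so x_2 takes values in {4, -8/15 + sqrt(379)/15, -sqrt(379)/15 - 8/15}. Each choice, substituted upward through the basis, yields the corresponding point(s) of the solution set.
  x_2 = 4: the earlier basis element becomes x_1 - 4 = 0, giving x_1 = 4 — point (4, 4).
  x_2 = -8/15 + sqrt(379)/15: the earlier basis element becomes x_1 + 5*sqrt(379)/63 + 257/63 = 0, giving x_1 = -257/63 - 5*sqrt(379)/63 — point (-257/63 - 5*sqrt(379)/63, -8/15 + sqrt(379)/15).
  x_2 = -sqrt(379)/15 - 8/15: the earlier basis element becomes x_1 - 5*sqrt(379)/63 + 257/63 = 0, giving x_1 = -257/63 + 5*sqrt(379)/63 — point (-257/63 + 5*sqrt(379)/63, -sqrt(379)/15 - 8/15).
Substituting each solution back into the original system confirms all equations vanish.

{(4, 4), (-257/63 - 5*sqrt(379)/63, -8/15 + sqrt(379)/15), (-257/63 + 5*sqrt(379)/63, -sqrt(379)/15 - 8/15)}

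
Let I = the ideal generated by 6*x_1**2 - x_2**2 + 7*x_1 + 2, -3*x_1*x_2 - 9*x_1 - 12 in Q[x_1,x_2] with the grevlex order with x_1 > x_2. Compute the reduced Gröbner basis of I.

G = {x_2**3 + 3*x_2**2 + 24*x_1 - 2*x_2 + 22, x_1**2 - 1/6*x_2**2 + 7/6*x_1 + 1/3, x_1*x_2 + 3*x_1 + 4}

This is the nonlinear analogue of row-reducing a linear system.

f_1 = 6*x_1**2 - x_2**2 + 7*x_1 + 2, LT = x_1**2.
f_2 = -3*x_1*x_2 - 9*x_1 - 12, LT = x_1*x_2.

S(f_1,f_2): lcm = x_1**2*x_2. S = -1/6*x_2**3 - 3*x_1**2 + 7/6*x_1*x_2 - 4*x_1 + 1/3*x_2.
  leading term x_2**3: no divisor's leading term divides it; move -1/6*x_2**3 to the remainder.
  leading term x_1**2: subtract (-1/2)·f_1 from -3*x_1**2 + 7/6*x_1*x_2 - 4*x_1 + 1/3*x_2 → 7/6*x_1*x_2 - 1/2*x_2**2 - 1/2*x_1 + 1/3*x_2 + 1
  leading term x_1*x_2: subtract (-7/18)·f_2 from 7/6*x_1*x_2 - 1/2*x_2**2 - 1/2*x_1 + 1/3*x_2 + 1 → -1/2*x_2**2 - 4*x_1 + 1/3*x_2 - 11/3
  leading term x_2**2: no divisor's leading term divides it; move -1/2*x_2**2 to the remainder.
  leading term x_1: no divisor's leading term divides it; move -4*x_1 to the remainder.
  leading term x_2: no divisor's leading term divides it; move 1/3*x_2 to the remainder.
  leading term 1: no divisor's leading term divides it; move -11/3 to the remainder.
  remainder -1/6*x_2**3 - 1/2*x_2**2 - 4*x_1 + 1/3*x_2 - 11/3 ≠ 0; add g_3 = -1/6*x_2**3 - 1/2*x_2**2 - 4*x_1 + 1/3*x_2 - 11/3 to the basis.

S(f_1,g_3): leading monomials are coprime, so the S-polynomial reduces to 0 (Buchberger's first criterion).
S(f_2,g_3): lcm = x_1*x_2**3. S = -24*x_1**2 + 2*x_1*x_2 + 4*x_2**2 - 22*x_1.
  leading term x_1**2: subtract (-4)·f_1 from -24*x_1**2 + 2*x_1*x_2 + 4*x_2**2 - 22*x_1 → 2*x_1*x_2 + 6*x_1 + 8
  leading term x_1*x_2: subtract (-2/3)·f_2 from 2*x_1*x_2 + 6*x_1 + 8 → 0
  remainder 0.

Every S-polynomial of the final basis reduces to 0, so we have a Gröbner basis.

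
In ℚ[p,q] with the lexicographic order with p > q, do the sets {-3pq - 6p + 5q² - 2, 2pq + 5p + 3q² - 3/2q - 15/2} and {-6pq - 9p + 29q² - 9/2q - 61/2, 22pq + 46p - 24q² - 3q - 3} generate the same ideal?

Yes, the ideals are equal.

Two ideals are equal iff their reduced Gröbner bases coincide (the reduced basis is unique for a fixed ordering).
Buchberger on the first generating set:
f_1 = -3pq - 6p + 5q² - 2, LT = pq.
f_2 = 2pq + 5p + 3q² - 3/2q - 15/2, LT = pq.

S(f_1,f_2): lcm = pq. S = -½p - 19/6q² + ¾q + 53/12.
  leading term p: no divisor's leading term divides it; move -½p to the remainder.
  leading term q²: no divisor's leading term divides it; move -19/6q² to the remainder.
  leading term q: no divisor's leading term divides it; move ¾q to the remainder.
  leading term 1: no divisor's leading term divides it; move 53/12 to the remainder.
  remainder -½p - 19/6q² + ¾q + 53/12 ≠ 0; add g_3 = -½p - 19/6q² + ¾q + 53/12 to the basis.

S(f_1,g_3): lcm = pq. S = 2p - 19/3q³ - ⅙q² + 53/6q + ⅔.
  leading term p: subtract (-4)·g_3 from 2p - 19/3q³ - ⅙q² + 53/6q + ⅔ → -19/3q³ - 77/6q² + 71/6q + 55/3
  leading term q³: no divisor's leading term divides it; move -19/3q³ to the remainder.
  leading term q²: no divisor's leading term divides it; move -77/6q² to the remainder.
  leading term q: no divisor's leading term divides it; move 71/6q to the remainder.
  leading term 1: no divisor's leading term divides it; move 55/3 to the remainder.
  remainder -19/3q³ - 77/6q² + 71/6q + 55/3 ≠ 0; add g_4 = -19/3q³ - 77/6q² + 71/6q + 55/3 to the basis.

The other S-polynomials (S(f_2,g_3), S(f_1,g_4), S(f_2,g_4), S(g_3,g_4)) all reduce to 0 modulo the current basis, so we have a Gröbner basis.
Inter-reduce: drop elements whose leading term is divisible by another's, tail-reduce, and make monic.
Reduced Gröbner basis: {p + 19/3q² - 3/2q - 53/6, q³ + 77/38q² - 71/38q - 55/19}.

Buchberger on the second generating set:
h_1 = -6pq - 9p + 29q² - 9/2q - 61/2, LT = pq.
h_2 = 22pq + 46p - 24q² - 3q - 3, LT = pq.

S(h_1,h_2): lcm = pq. S = -13/22p - 247/66q² + 39/44q + 689/132.
  leading term p: no divisor's leading term divides it; move -13/22p to the remainder.
  leading term q²: no divisor's leading term divides it; move -247/66q² to the remainder.
  leading term q: no divisor's leading term divides it; move 39/44q to the remainder.
  leading term 1: no divisor's leading term divides it; move 689/132 to the remainder.
  remainder -13/22p - 247/66q² + 39/44q + 689/132 ≠ 0; add k_3 = -13/22p - 247/66q² + 39/44q + 689/132 to the basis.

S(h_1,k_3): lcm = pq. S = 3/2p - 19/3q³ - 10/3q² + 115/12q + 61/12.
  leading term p: subtract (-33/13)·k_3 from 3/2p - 19/3q³ - 10/3q² + 115/12q + 61/12 → -19/3q³ - 77/6q² + 71/6q + 55/3
  leading term q³: no divisor's leading term divides it; move -19/3q³ to the remainder.
  leading term q²: no divisor's leading term divides it; move -77/6q² to the remainder.
  leading term q: no divisor's leading term divides it; move 71/6q to the remainder.
  leading term 1: no divisor's leading term divides it; move 55/3 to the remainder.
  remainder -19/3q³ - 77/6q² + 71/6q + 55/3 ≠ 0; add k_4 = -19/3q³ - 77/6q² + 71/6q + 55/3 to the basis.

The other S-polynomials (S(h_2,k_3), S(h_1,k_4), S(h_2,k_4), S(k_3,k_4)) all reduce to 0 modulo the current basis, so we have a Gröbner basis.
Inter-reduce: drop elements whose leading term is divisible by another's, tail-reduce, and make monic.
Reduced Gröbner basis: {p + 19/3q² - 3/2q - 53/6, q³ + 77/38q² - 71/38q - 55/19}.

Same reduced basis, so the two generating sets span the same ideal.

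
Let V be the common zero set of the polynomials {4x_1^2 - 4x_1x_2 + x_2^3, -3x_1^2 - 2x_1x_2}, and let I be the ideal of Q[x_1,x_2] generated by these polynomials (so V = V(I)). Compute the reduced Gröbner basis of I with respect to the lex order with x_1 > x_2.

G = {x_1^2 + 1/10x_2^3, x_1x_2 - 3/20x_2^3, x_2^5 + 40/9x_2^4}

f_1 = 4x_1^2 - 4x_1x_2 + x_2^3, LT = x_1^2.
f_2 = -3x_1^2 - 2x_1x_2, LT = x_1^2.

S(f_1,f_2): lcm = x_1^2. S = -5/3x_1x_2 + 1/4x_2^3.
  leading term x_1x_2: no divisor's leading term divides it; move -5/3x_1x_2 to the remainder.
  leading term x_2^3: no divisor's leading term divides it; move 1/4x_2^3 to the remainder.
  remainder -5/3x_1x_2 + 1/4x_2^3 ≠ 0; add g_3 = -5/3x_1x_2 + 1/4x_2^3 to the basis.

S(f_1,g_3): lcm = x_1^2x_2. S = 3/20x_1x_2^3 - x_1x_2^2 + 1/4x_2^4.
  leading term x_1x_2^3: subtract (-9/100x_2^2)·g_3 from 3/20x_1x_2^3 - x_1x_2^2 + 1/4x_2^4 → -x_1x_2^2 + 9/400x_2^5 + 1/4x_2^4
  leading term x_1x_2^2: subtract (3/5x_2)·g_3 from -x_1x_2^2 + 9/400x_2^5 + 1/4x_2^4 → 9/400x_2^5 + 1/10x_2^4
  leading term x_2^5: no divisor's leading term divides it; move 9/400x_2^5 to the remainder.
  leading term x_2^4: no divisor's leading term divides it; move 1/10x_2^4 to the remainder.
  remainder 9/400x_2^5 + 1/10x_2^4 ≠ 0; add g_4 = 9/400x_2^5 + 1/10x_2^4 to the basis.

S(f_2,g_3): lcm = x_1^2x_2. S = 3/20x_1x_2^3 + 2/3x_1x_2^2.
  leading term x_1x_2^3: subtract (-9/100x_2^2)·g_3 from 3/20x_1x_2^3 + 2/3x_1x_2^2 → 2/3x_1x_2^2 + 9/400x_2^5
  leading term x_1x_2^2: subtract (-2/5x_2)·g_3 from 2/3x_1x_2^2 + 9/400x_2^5 → 9/400x_2^5 + 1/10x_2^4
  leading term x_2^5: subtract (1)·g_4 from 9/400x_2^5 + 1/10x_2^4 → 0
  remainder 0.

S(f_1,g_4): leading monomials are coprime, so the S-polynomial reduces to 0 (Buchberger's first criterion).
S(f_2,g_4): leading monomials are coprime, so the S-polynomial reduces to 0 (Buchberger's first criterion).
S(g_3,g_4): lcm = x_1x_2^5. S = -40/9x_1x_2^4 - 3/20x_2^7.
  leading term x_1x_2^4: subtract (8/3x_2^3)·g_3 from -40/9x_1x_2^4 - 3/20x_2^7 → -3/20x_2^7 - 2/3x_2^6
  leading term x_2^7: subtract (-20/3x_2^2)·g_4 from -3/20x_2^7 - 2/3x_2^6 → 0
  remainder 0.

Every S-polynomial of the final basis reduces to 0, so we have a Gröbner basis.
Inter-reduce: drop elements whose leading term is divisible by another's, tail-reduce, and make monic.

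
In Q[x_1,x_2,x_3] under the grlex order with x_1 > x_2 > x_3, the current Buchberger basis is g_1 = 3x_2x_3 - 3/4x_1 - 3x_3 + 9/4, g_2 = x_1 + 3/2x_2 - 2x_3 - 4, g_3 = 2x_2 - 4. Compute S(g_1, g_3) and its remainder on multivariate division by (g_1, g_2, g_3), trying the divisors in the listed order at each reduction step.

S(g_1, g_3) = -1/4x_1 + x_3 + 3/4; remainder on division = 1/2x_3 + 1/2.

lcm(LM(g_1), LM(g_3)) = x_2x_3.
S = (lcm/LT(g_1))·g_1 − (lcm/LT(g_3))·g_3 = -1/4x_1 + x_3 + 3/4.
Reduce S modulo (g_1, g_2, g_3) in that order:
  leading term x_1: subtract (-1/4)·g_2 from -1/4x_1 + x_3 + 3/4 → 3/8x_2 + 1/2x_3 - 1/4
  leading term x_2: subtract (3/16)·g_3 from 3/8x_2 + 1/2x_3 - 1/4 → 1/2x_3 + 1/2
  leading term x_3: no divisor's leading term divides it; move 1/2x_3 to the remainder.
  leading term 1: no divisor's leading term divides it; move 1/2 to the remainder.
The remainder 1/2x_3 + 1/2 is nonzero, so it would be added as the next basis element.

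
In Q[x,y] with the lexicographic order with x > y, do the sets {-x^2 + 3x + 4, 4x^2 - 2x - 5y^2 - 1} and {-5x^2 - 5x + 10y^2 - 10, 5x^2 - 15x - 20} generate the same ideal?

Yes, the ideals are equal.

For a fixed monomial order, each ideal has a unique reduced Gröbner basis; comparing bases decides equality.
Buchberger on the first generating set:
f_1 = -x^2 + 3x + 4, LT = x^2.
f_2 = 4x^2 - 2x - 5y^2 - 1, LT = x^2.

S(f_1,f_2): lcm = x^2. S = -5/2x + 5/4y^2 - 15/4.
  leading term x: no divisor's leading term divides it; move -5/2x to the remainder.
  leading term y^2: no divisor's leading term divides it; move 5/4y^2 to the remainder.
  leading term 1: no divisor's leading term divides it; move -15/4 to the remainder.
  remainder -5/2x + 5/4y^2 - 15/4 ≠ 0; add g_3 = -5/2x + 5/4y^2 - 15/4 to the basis.

S(f_1,g_3): lcm = x^2. S = 1/2xy^2 - 9/2x - 4.
  leading term xy^2: subtract (-1/5y^2)·g_3 from 1/2xy^2 - 9/2x - 4 → -9/2x + 1/4y^4 - 3/4y^2 - 4
  leading term x: subtract (9/5)·g_3 from -9/2x + 1/4y^4 - 3/4y^2 - 4 → 1/4y^4 - 3y^2 + 11/4
  leading term y^4: no divisor's leading term divides it; move 1/4y^4 to the remainder.
  leading term y^2: no divisor's leading term divides it; move -3y^2 to the remainder.
  leading term 1: no divisor's leading term divides it; move 11/4 to the remainder.
  remainder 1/4y^4 - 3y^2 + 11/4 ≠ 0; add g_4 = 1/4y^4 - 3y^2 + 11/4 to the basis.

The other S-polynomials (S(f_2,g_3), S(f_1,g_4), S(f_2,g_4), S(g_3,g_4)) all reduce to 0 modulo the current basis, so we have a Gröbner basis.
Inter-reduce: drop elements whose leading term is divisible by another's, tail-reduce, and make monic.
Reduced Gröbner basis: {x - 1/2y^2 + 3/2, y^4 - 12y^2 + 11}.

Buchberger on the second generating set:
h_1 = -5x^2 - 5x + 10y^2 - 10, LT = x^2.
h_2 = 5x^2 - 15x - 20, LT = x^2.

S(h_1,h_2): lcm = x^2. S = 4x - 2y^2 + 6.
  leading term x: no divisor's leading term divides it; move 4x to the remainder.
  leading term y^2: no divisor's leading term divides it; move -2y^2 to the remainder.
  leading term 1: no divisor's leading term divides it; move 6 to the remainder.
  remainder 4x - 2y^2 + 6 ≠ 0; add k_3 = 4x - 2y^2 + 6 to the basis.

S(h_1,k_3): lcm = x^2. S = 1/2xy^2 - 1/2x - 2y^2 + 2.
  leading term xy^2: subtract (1/8y^2)·k_3 from 1/2xy^2 - 1/2x - 2y^2 + 2 → -1/2x + 1/4y^4 - 11/4y^2 + 2
  leading term x: subtract (-1/8)·k_3 from -1/2x + 1/4y^4 - 11/4y^2 + 2 → 1/4y^4 - 3y^2 + 11/4
  leading term y^4: no divisor's leading term divides it; move 1/4y^4 to the remainder.
  leading term y^2: no divisor's leading term divides it; move -3y^2 to the remainder.
  leading term 1: no divisor's leading term divides it; move 11/4 to the remainder.
  remainder 1/4y^4 - 3y^2 + 11/4 ≠ 0; add k_4 = 1/4y^4 - 3y^2 + 11/4 to the basis.

The other S-polynomials (S(h_2,k_3), S(h_1,k_4), S(h_2,k_4), S(k_3,k_4)) all reduce to 0 modulo the current basis, so we have a Gröbner basis.
Inter-reduce: drop elements whose leading term is divisible by another's, tail-reduce, and make monic.
Reduced Gröbner basis: {x - 1/2y^2 + 3/2, y^4 - 12y^2 + 11}.

Same reduced basis, so the two generating sets span the same ideal.
The same test decides containment: I ⊆ J iff every generator of I reduces to 0 modulo a Gröbner basis of J.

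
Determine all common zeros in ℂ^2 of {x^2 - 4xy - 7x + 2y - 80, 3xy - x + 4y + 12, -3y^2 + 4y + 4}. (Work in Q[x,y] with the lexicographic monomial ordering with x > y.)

{(-4, 2)}

Compute a lex Gröbner basis by Buchberger's algorithm.
f_1 = x^2 - 4xy - 7x + 2y - 80, LT = x^2.
f_2 = 3xy - x + 4y + 12, LT = xy.
f_3 = -3y^2 + 4y + 4, LT = y^2.

S(f_1,f_2): lcm = x^2y. S = 1/3x^2 - 4xy^2 - 25/3xy - 4x + 2y^2 - 80y.
  leading term x^2: subtract (1/3)·f_1 from 1/3x^2 - 4xy^2 - 25/3xy - 4x + 2y^2 - 80y → -4xy^2 - 7xy - 5/3x + 2y^2 - 242/3y + 80/3
  leading term xy^2: subtract (-4/3y)·f_2 from -4xy^2 - 7xy - 5/3x + 2y^2 - 242/3y + 80/3 → -25/3xy - 5/3x + 22/3y^2 - 194/3y + 80/3
  leading term xy: subtract (-25/9)·f_2 from -25/3xy - 5/3x + 22/3y^2 - 194/3y + 80/3 → -40/9x + 22/3y^2 - 482/9y + 60
  leading term x: no divisor's leading term divides it; move -40/9x to the remainder.
  leading term y^2: subtract (-22/9)·f_3 from 22/3y^2 - 482/9y + 60 → -394/9y + 628/9
  leading term y: no divisor's leading term divides it; move -394/9y to the remainder.
  leading term 1: no divisor's leading term divides it; move 628/9 to the remainder.
  remainder -40/9x - 394/9y + 628/9 ≠ 0; add h_4 = -40/9x - 394/9y + 628/9 to the basis.

S(f_2,f_3): lcm = xy^2. S = xy + 4/3x + 4/3y^2 + 4y.
  leading term xy: subtract (1/3)·f_2 from xy + 4/3x + 4/3y^2 + 4y → 5/3x + 4/3y^2 + 8/3y - 4
  leading term x: subtract (-3/8)·h_4 from 5/3x + 4/3y^2 + 8/3y - 4 → 4/3y^2 - 55/4y + 133/6
  leading term y^2: subtract (-4/9)·f_3 from 4/3y^2 - 55/4y + 133/6 → -431/36y + 431/18
  leading term y: no divisor's leading term divides it; move -431/36y to the remainder.
  leading term 1: no divisor's leading term divides it; move 431/18 to the remainder.
  remainder -431/36y + 431/18 ≠ 0; add h_5 = -431/36y + 431/18 to the basis.

The other S-polynomials (S(f_1,f_3), S(f_1,h_4), S(f_2,h_4), S(f_3,h_4), S(f_1,h_5), S(f_2,h_5), S(f_3,h_5), S(h_4,h_5)) all reduce to 0 modulo the current basis, so we have a Gröbner basis.
Inter-reduce: drop elements whose leading term is divisible by another's, tail-reduce, and make monic.
Reduced Gröbner basis: {x + 4, y - 2}.

The lex basis is triangular: the last element involves only y. Solving y - 2 = 0 gives y ∈ {2}; substituting each value into the earlier elements determines the remaining variables.
  y = 2: the earlier basis element becomes x + 4 = 0, giving x = -4 — point (-4, 2).
Substituting each solution back into the original system confirms all equations vanish.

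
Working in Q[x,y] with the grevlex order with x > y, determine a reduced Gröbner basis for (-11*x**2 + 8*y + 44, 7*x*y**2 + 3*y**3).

G = {y**4 - 392/99*y**3 - 196/9*y**2, x*y**2 + 3/7*y**3, x**2 - 8/11*y - 4}

The reduced Gröbner basis is the canonical form of the ideal for this ordering.

f_1 = -11*x**2 + 8*y + 44, LT = x**2.
f_2 = 7*x*y**2 + 3*y**3, LT = x*y**2.

S(f_1,f_2): lcm = x**2*y**2. S = -3/7*x*y**3 - 8/11*y**3 - 4*y**2.
  reduce S modulo (f_1, f_2):
  remainder 9/49*y**4 - 8/11*y**3 - 4*y**2 ≠ 0; add g_3 = 9/49*y**4 - 8/11*y**3 - 4*y**2 to the basis.

The other S-polynomials (S(f_1,g_3), S(f_2,g_3)) all reduce to 0 modulo the current basis, so we have a Gröbner basis.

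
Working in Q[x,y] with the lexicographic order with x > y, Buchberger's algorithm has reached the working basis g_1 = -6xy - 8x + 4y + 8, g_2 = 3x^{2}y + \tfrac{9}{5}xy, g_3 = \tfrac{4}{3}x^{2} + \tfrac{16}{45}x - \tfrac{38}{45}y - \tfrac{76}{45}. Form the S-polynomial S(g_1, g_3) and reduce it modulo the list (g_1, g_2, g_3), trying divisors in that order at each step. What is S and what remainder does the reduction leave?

S(g_1, g_3) = \tfrac{4}{3}x^{2} - \tfrac{14}{15}xy - \tfrac{4}{3}x + \tfrac{19}{30}y^{2} + \tfrac{19}{15}y; remainder on division = -\tfrac{4}{9}x + \tfrac{19}{30}y^{2} + \tfrac{67}{45}y + \tfrac{4}{9}.

lcm(LM(g_1), LM(g_3)) = x^{2}y.
S = (lcm/LT(g_1))·g_1 − (lcm/LT(g_3))·g_3 = \tfrac{4}{3}x^{2} - \tfrac{14}{15}xy - \tfrac{4}{3}x + \tfrac{19}{30}y^{2} + \tfrac{19}{15}y.
Reduce S modulo (g_1, g_2, g_3) in that order:
  leading term x^{2}: subtract (1)·g_3 from \tfrac{4}{3}x^{2} - \tfrac{14}{15}xy - \tfrac{4}{3}x + \tfrac{19}{30}y^{2} + \tfrac{19}{15}y → -\tfrac{14}{15}xy - \tfrac{76}{45}x + \tfrac{19}{30}y^{2} + \tfrac{19}{9}y + \tfrac{76}{45}
  leading term xy: subtract (\tfrac{7}{45})·g_1 from -\tfrac{14}{15}xy - \tfrac{76}{45}x + \tfrac{19}{30}y^{2} + \tfrac{19}{9}y + \tfrac{76}{45} → -\tfrac{4}{9}x + \tfrac{19}{30}y^{2} + \tfrac{67}{45}y + \tfrac{4}{9}
  leading term x: no divisor's leading term divides it; move -\tfrac{4}{9}x to the remainder.
  leading term y^{2}: no divisor's leading term divides it; move \tfrac{19}{30}y^{2} to the remainder.
  leading term y: no divisor's leading term divides it; move \tfrac{67}{45}y to the remainder.
  leading term 1: no divisor's leading term divides it; move \tfrac{4}{9} to the remainder.
The remainder -\tfrac{4}{9}x + \tfrac{19}{30}y^{2} + \tfrac{67}{45}y + \tfrac{4}{9} is nonzero, so it would be added as the next basis element.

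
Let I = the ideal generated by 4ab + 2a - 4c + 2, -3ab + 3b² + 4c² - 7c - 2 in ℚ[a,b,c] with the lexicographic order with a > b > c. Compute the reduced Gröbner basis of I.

This is the nonlinear analogue of row-reducing a linear system.

f_1 = 4ab + 2a - 4c + 2, LT = ab.
f_2 = -3ab + 3b² + 4c² - 7c - 2, LT = ab.

S(f_1,f_2): lcm = ab. S = ½a + b² + 4/3c² - 10/3c - ⅙.
  reduce S modulo (f_1, f_2):
  remainder ½a + b² + 4/3c² - 10/3c - ⅙ ≠ 0; add g_3 = ½a + b² + 4/3c² - 10/3c - ⅙ to the basis.

S(f_1,g_3): lcm = ab. S = ½a - 2b³ - 8/3bc² + 20/3bc + ⅓b - c + ½.
  reduce S modulo (f_1, f_2, g_3):
  remainder -2b³ - b² - 8/3bc² + 20/3bc + ⅓b - 4/3c² + 7/3c + ⅔ ≠ 0; add g_4 = -2b³ - b² - 8/3bc² + 20/3bc + ⅓b - 4/3c² + 7/3c + ⅔ to the basis.

The other S-polynomials (S(f_2,g_3), S(f_1,g_4), S(f_2,g_4), S(g_3,g_4)) all reduce to 0 modulo the current basis, so we have a Gröbner basis.
Inter-reduce: drop elements whose leading term is divisible by another's, tail-reduce, and make monic.

G = {a + 2b² + 8/3c² - 20/3c - ⅓, b³ + ½b² + 4/3bc² - 10/3bc - ⅙b + ⅔c² - 7/6c - ⅓}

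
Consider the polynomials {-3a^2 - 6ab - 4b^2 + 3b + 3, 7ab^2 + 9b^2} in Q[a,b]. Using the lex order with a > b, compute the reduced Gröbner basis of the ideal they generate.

f_1 = -3a^2 - 6ab - 4b^2 + 3b + 3, LT = a^2.
f_2 = 7ab^2 + 9b^2, LT = ab^2.

S(f_1,f_2): lcm = a^2b^2. S = 2ab^3 - 9/7ab^2 + 4/3b^4 - b^3 - b^2.
  leading term ab^3: subtract (2/7b)·f_2 from 2ab^3 - 9/7ab^2 + 4/3b^4 - b^3 - b^2 → -9/7ab^2 + 4/3b^4 - 25/7b^3 - b^2
  leading term ab^2: subtract (-9/49)·f_2 from -9/7ab^2 + 4/3b^4 - 25/7b^3 - b^2 → 4/3b^4 - 25/7b^3 + 32/49b^2
  leading term b^4: no divisor's leading term divides it; move 4/3b^4 to the remainder.
  leading term b^3: no divisor's leading term divides it; move -25/7b^3 to the remainder.
  leading term b^2: no divisor's leading term divides it; move 32/49b^2 to the remainder.
  remainder 4/3b^4 - 25/7b^3 + 32/49b^2 ≠ 0; add g_3 = 4/3b^4 - 25/7b^3 + 32/49b^2 to the basis.

S(f_1,g_3): leading monomials are coprime, so the S-polynomial reduces to 0 (Buchberger's first criterion).
S(f_2,g_3): lcm = ab^4. S = 75/28ab^3 - 24/49ab^2 + 9/7b^4.
  leading term ab^3: subtract (75/196b)·f_2 from 75/28ab^3 - 24/49ab^2 + 9/7b^4 → -24/49ab^2 + 9/7b^4 - 675/196b^3
  leading term ab^2: subtract (-24/343)·f_2 from -24/49ab^2 + 9/7b^4 - 675/196b^3 → 9/7b^4 - 675/196b^3 + 216/343b^2
  leading term b^4: subtract (27/28)·g_3 from 9/7b^4 - 675/196b^3 + 216/343b^2 → 0
  remainder 0.

Every S-polynomial of the final basis reduces to 0, so we have a Gröbner basis.

G = {a^2 + 2ab + 4/3b^2 - b - 1, ab^2 + 9/7b^2, b^4 - 75/28b^3 + 24/49b^2}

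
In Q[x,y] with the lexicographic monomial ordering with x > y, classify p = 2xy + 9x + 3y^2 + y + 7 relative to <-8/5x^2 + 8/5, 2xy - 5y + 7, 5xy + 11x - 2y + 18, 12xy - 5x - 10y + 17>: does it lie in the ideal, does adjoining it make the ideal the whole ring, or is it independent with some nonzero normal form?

First compute the reduced Gröbner basis of I by Buchberger's algorithm.
f_1 = -8/5x^2 + 8/5, LT = x^2.
f_2 = 2xy - 5y + 7, LT = xy.
f_3 = 5xy + 11x - 2y + 18, LT = xy.
f_4 = 12xy - 5x - 10y + 17, LT = xy.

S(f_1,f_2): lcm = x^2y. S = 5/2xy - 7/2x - y.
  leading term xy: subtract (5/4)·f_2 from 5/2xy - 7/2x - y → -7/2x + 21/4y - 35/4
  leading term x: no divisor's leading term divides it; move -7/2x to the remainder.
  leading term y: no divisor's leading term divides it; move 21/4y to the remainder.
  leading term 1: no divisor's leading term divides it; move -35/4 to the remainder.
  remainder -7/2x + 21/4y - 35/4 ≠ 0; add h_5 = -7/2x + 21/4y - 35/4 to the basis.

S(f_1,f_3): lcm = x^2y. S = -11/5x^2 + 2/5xy - 18/5x - y.
  leading term x^2: subtract (11/8)·f_1 from -11/5x^2 + 2/5xy - 18/5x - y → 2/5xy - 18/5x - y - 11/5
  leading term xy: subtract (1/5)·f_2 from 2/5xy - 18/5x - y - 11/5 → -18/5x - 18/5
  leading term x: subtract (36/35)·h_5 from -18/5x - 18/5 → -27/5y + 27/5
  leading term y: no divisor's leading term divides it; move -27/5y to the remainder.
  leading term 1: no divisor's leading term divides it; move 27/5 to the remainder.
  remainder -27/5y + 27/5 ≠ 0; add h_6 = -27/5y + 27/5 to the basis.

The other S-polynomials (S(f_1,f_4), S(f_2,f_3), S(f_2,f_4), S(f_3,f_4), S(f_1,h_5), S(f_2,h_5), S(f_3,h_5), S(f_4,h_5), S(f_1,h_6), S(f_2,h_6), S(f_3,h_6), S(f_4,h_6), S(h_5,h_6)) all reduce to 0 modulo the current basis, so we have a Gröbner basis.
Inter-reduce: drop elements whose leading term is divisible by another's, tail-reduce, and make monic.
Reduced Gröbner basis: {x + 1, y - 1}.
Label its elements g_1 = x + 1, g_2 = y - 1.

Reduce p = 2xy + 9x + 3y^2 + y + 7 modulo G:
  leading term xy: subtract (2y)·g_1 from 2xy + 9x + 3y^2 + y + 7 → 9x + 3y^2 - y + 7
  leading term x: subtract (9)·g_1 from 9x + 3y^2 - y + 7 → 3y^2 - y - 2
  leading term y^2: subtract (3y)·g_2 from 3y^2 - y - 2 → 2y - 2
  leading term y: subtract (2)·g_2 from 2y - 2 → 0
  normal form = 0.
Since the normal form is 0, p ∈ I.

2xy + 9x + 3y^2 + y + 7 lies in I (it reduces to 0).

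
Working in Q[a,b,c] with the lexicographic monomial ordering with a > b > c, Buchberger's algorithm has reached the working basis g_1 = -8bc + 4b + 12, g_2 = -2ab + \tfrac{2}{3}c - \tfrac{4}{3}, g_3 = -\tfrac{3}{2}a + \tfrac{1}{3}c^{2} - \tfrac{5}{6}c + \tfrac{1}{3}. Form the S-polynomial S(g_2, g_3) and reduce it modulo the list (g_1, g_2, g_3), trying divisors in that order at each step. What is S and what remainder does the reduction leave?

lcm(LM(g_2), LM(g_3)) = ab.
S = (lcm/LT(g_2))·g_2 − (lcm/LT(g_3))·g_3 = \tfrac{2}{9}bc^{2} - \tfrac{5}{9}bc + \tfrac{2}{9}b - \tfrac{1}{3}c + \tfrac{2}{3}.
Reduce S modulo (g_1, g_2, g_3) in that order:
  leading term bc^{2}: subtract (-\tfrac{1}{36}c)·g_1 from \tfrac{2}{9}bc^{2} - \tfrac{5}{9}bc + \tfrac{2}{9}b - \tfrac{1}{3}c + \tfrac{2}{3} → -\tfrac{4}{9}bc + \tfrac{2}{9}b + \tfrac{2}{3}
  leading term bc: subtract (\tfrac{1}{18})·g_1 from -\tfrac{4}{9}bc + \tfrac{2}{9}b + \tfrac{2}{3} → 0
The remainder is 0, so this S-polynomial contributes no new basis element.

S(g_2, g_3) = \tfrac{2}{9}bc^{2} - \tfrac{5}{9}bc + \tfrac{2}{9}b - \tfrac{1}{3}c + \tfrac{2}{3}; remainder on division = 0.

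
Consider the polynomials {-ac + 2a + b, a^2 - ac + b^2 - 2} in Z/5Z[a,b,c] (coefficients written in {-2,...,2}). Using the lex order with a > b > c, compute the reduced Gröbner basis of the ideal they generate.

This is the nonlinear analogue of row-reducing a linear system.

f_1 = -ac + 2a + b, LT = ac.
f_2 = a^2 - ac + b^2 - 2, LT = a^2.

S(f_1,f_2): lcm = a^2c. S = -2a^2 - ab + ac^2 - b^2c + 2c.
  reduce S modulo (f_1, f_2):
  remainder -ab - b^2c + 2b^2 + bc + 2c + 1 ≠ 0; add g_3 = -ab - b^2c + 2b^2 + bc + 2c + 1 to the basis.

S(f_1,g_3): lcm = abc. S = -2ab - b^2c^2 + 2b^2c - b^2 + bc^2 + 2c^2 + c.
  reduce S modulo (f_1, f_2, g_3):
  remainder -b^2c^2 - b^2c + bc^2 - 2bc + 2c^2 + 2c - 2 ≠ 0; add g_4 = -b^2c^2 - b^2c + bc^2 - 2bc + 2c^2 + 2c - 2 to the basis.

The other S-polynomials (S(f_2,g_3), S(f_1,g_4), S(f_2,g_4), S(g_3,g_4)) all reduce to 0 modulo the current basis, so we have a Gröbner basis.

G = {a^2 - 2a + b^2 - b - 2, ab + b^2c - 2b^2 - bc - 2c - 1, ac - 2a - b, b^2c^2 + b^2c - bc^2 + 2bc - 2c^2 - 2c + 2}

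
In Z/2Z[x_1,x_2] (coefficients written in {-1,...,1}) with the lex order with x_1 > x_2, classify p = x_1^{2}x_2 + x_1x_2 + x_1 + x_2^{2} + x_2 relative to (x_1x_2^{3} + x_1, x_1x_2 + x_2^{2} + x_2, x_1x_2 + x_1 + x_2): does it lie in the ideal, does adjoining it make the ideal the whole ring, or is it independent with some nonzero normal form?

x_1^{2}x_2 + x_1x_2 + x_1 + x_2^{2} + x_2 lies in I (it reduces to 0).

First compute the reduced Gröbner basis of I by Buchberger's algorithm.
f_1 = x_1x_2^{3} + x_1, LT = x_1x_2^{3}.
f_2 = x_1x_2 + x_2^{2} + x_2, LT = x_1x_2.
f_3 = x_1x_2 + x_1 + x_2, LT = x_1x_2.

S(f_1,f_2): lcm = x_1x_2^{3}. S = x_1 + x_2^{4} + x_2^{3}.
  leading term x_1: no divisor's leading term divides it; move x_1 to the remainder.
  leading term x_2^{4}: no divisor's leading term divides it; move x_2^{4} to the remainder.
  leading term x_2^{3}: no divisor's leading term divides it; move x_2^{3} to the remainder.
  remainder x_1 + x_2^{4} + x_2^{3} ≠ 0; add h_4 = x_1 + x_2^{4} + x_2^{3} to the basis.

S(f_1,f_3): lcm = x_1x_2^{3}. S = x_1x_2^{2} + x_1 + x_2^{3}.
  leading term x_1x_2^{2}: subtract (x_2)·f_2 from x_1x_2^{2} + x_1 + x_2^{3} → x_1 + x_2^{2}
  leading term x_1: subtract (1)·h_4 from x_1 + x_2^{2} → x_2^{4} + x_2^{3} + x_2^{2}
  leading term x_2^{4}: no divisor's leading term divides it; move x_2^{4} to the remainder.
  leading term x_2^{3}: no divisor's leading term divides it; move x_2^{3} to the remainder.
  leading term x_2^{2}: no divisor's leading term divides it; move x_2^{2} to the remainder.
  remainder x_2^{4} + x_2^{3} + x_2^{2} ≠ 0; add h_5 = x_2^{4} + x_2^{3} + x_2^{2} to the basis.

S(f_2,h_4): lcm = x_1x_2. S = x_2^{5} + x_2^{4} + x_2^{2} + x_2.
  leading term x_2^{5}: subtract (x_2)·h_5 from x_2^{5} + x_2^{4} + x_2^{2} + x_2 → x_2^{3} + x_2^{2} + x_2
  leading term x_2^{3}: no divisor's leading term divides it; move x_2^{3} to the remainder.
  leading term x_2^{2}: no divisor's leading term divides it; move x_2^{2} to the remainder.
  leading term x_2: no divisor's leading term divides it; move x_2 to the remainder.
  remainder x_2^{3} + x_2^{2} + x_2 ≠ 0; add h_6 = x_2^{3} + x_2^{2} + x_2 to the basis.

The other S-polynomials (S(f_2,f_3), S(f_1,h_4), S(f_3,h_4), S(f_1,h_5), S(f_2,h_5), S(f_3,h_5), S(h_4,h_5), S(f_1,h_6), S(f_2,h_6), S(f_3,h_6), S(h_4,h_6), S(h_5,h_6)) all reduce to 0 modulo the current basis, so we have a Gröbner basis.
Inter-reduce: drop elements whose leading term is divisible by another's, tail-reduce, and make monic.
Reduced Gröbner basis: {x_1 + x_2^{2}, x_2^{3} + x_2^{2} + x_2}.
Label its elements g_1 = x_1 + x_2^{2}, g_2 = x_2^{3} + x_2^{2} + x_2.

Reduce p = x_1^{2}x_2 + x_1x_2 + x_1 + x_2^{2} + x_2 modulo G:
  leading term x_1^{2}x_2: subtract (x_1x_2)·g_1 from x_1^{2}x_2 + x_1x_2 + x_1 + x_2^{2} + x_2 → x_1x_2^{3} + x_1x_2 + x_1 + x_2^{2} + x_2
  leading term x_1x_2^{3}: subtract (x_2^{3})·g_1 from x_1x_2^{3} + x_1x_2 + x_1 + x_2^{2} + x_2 → x_1x_2 + x_1 + x_2^{5} + x_2^{2} + x_2
  leading term x_1x_2: subtract (x_2)·g_1 from x_1x_2 + x_1 + x_2^{5} + x_2^{2} + x_2 → x_1 + x_2^{5} + x_2^{3} + x_2^{2} + x_2
  leading term x_1: subtract (1)·g_1 from x_1 + x_2^{5} + x_2^{3} + x_2^{2} + x_2 → x_2^{5} + x_2^{3} + x_2
  leading term x_2^{5}: subtract (x_2^{2})·g_2 from x_2^{5} + x_2^{3} + x_2 → x_2^{4} + x_2
  leading term x_2^{4}: subtract (x_2)·g_2 from x_2^{4} + x_2 → x_2^{3} + x_2^{2} + x_2
  leading term x_2^{3}: subtract (1)·g_2 from x_2^{3} + x_2^{2} + x_2 → 0
  normal form = 0.
Since the normal form is 0, p ∈ I.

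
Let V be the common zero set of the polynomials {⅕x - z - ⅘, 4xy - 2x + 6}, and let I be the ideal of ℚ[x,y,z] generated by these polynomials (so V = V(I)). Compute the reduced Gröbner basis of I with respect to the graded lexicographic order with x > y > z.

Buchberger's algorithm terminates because the ascending chain of leading-term ideals stabilizes.

f_1 = ⅕x - z - ⅘, LT = x.
f_2 = 4xy - 2x + 6, LT = xy.

S(f_1,f_2): lcm = xy. S = -5yz + ½x - 4y - 3/2.
  leading term yz: no divisor's leading term divides it; move -5yz to the remainder.
  leading term x: subtract (5/2)·f_1 from ½x - 4y - 3/2 → -4y + 5/2z + ½
  leading term y: no divisor's leading term divides it; move -4y to the remainder.
  leading term z: no divisor's leading term divides it; move 5/2z to the remainder.
  leading term 1: no divisor's leading term divides it; move ½ to the remainder.
  remainder -5yz - 4y + 5/2z + ½ ≠ 0; add g_3 = -5yz - 4y + 5/2z + ½ to the basis.

S(f_1,g_3): leading monomials are coprime, so the S-polynomial reduces to 0 (Buchberger's first criterion).
S(f_2,g_3): lcm = xyz. S = -⅘xy + 1/10x + 3/2z.
  leading term xy: subtract (-4y)·f_1 from -⅘xy + 1/10x + 3/2z → -4yz + 1/10x - 16/5y + 3/2z
  leading term yz: subtract (⅘)·g_3 from -4yz + 1/10x - 16/5y + 3/2z → 1/10x - ½z - ⅖
  leading term x: subtract (½)·f_1 from 1/10x - ½z - ⅖ → 0
  remainder 0.

Every S-polynomial of the final basis reduces to 0, so we have a Gröbner basis.
Inter-reduce: drop elements whose leading term is divisible by another's, tail-reduce, and make monic.

G = {yz + ⅘y - ½z - 1/10, x - 5z - 4}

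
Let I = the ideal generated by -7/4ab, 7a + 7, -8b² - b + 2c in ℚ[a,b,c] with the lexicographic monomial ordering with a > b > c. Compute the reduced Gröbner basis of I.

G = {a + 1, b, c}

f_1 = -7/4ab, LT = ab.
f_2 = 7a + 7, LT = a.
f_3 = -8b² - b + 2c, LT = b².

S(f_1,f_2): lcm = ab. S = -b.
  leading term b: no divisor's leading term divides it; move -b to the remainder.
  remainder -b ≠ 0; add g_4 = -b to the basis.

S(f_1,f_3): lcm = ab². S = -⅛ab + ¼ac.
  leading term ab: subtract (1/14)·f_1 from -⅛ab + ¼ac → ¼ac
  leading term ac: subtract (1/28c)·f_2 from ¼ac → -¼c
  leading term c: no divisor's leading term divides it; move -¼c to the remainder.
  remainder -¼c ≠ 0; add g_5 = -¼c to the basis.

The other S-polynomials (S(f_2,f_3), S(f_1,g_4), S(f_2,g_4), S(f_3,g_4), S(f_1,g_5), S(f_2,g_5), S(f_3,g_5), S(g_4,g_5)) all reduce to 0 modulo the current basis, so we have a Gröbner basis.
Inter-reduce: drop elements whose leading term is divisible by another's, tail-reduce, and make monic.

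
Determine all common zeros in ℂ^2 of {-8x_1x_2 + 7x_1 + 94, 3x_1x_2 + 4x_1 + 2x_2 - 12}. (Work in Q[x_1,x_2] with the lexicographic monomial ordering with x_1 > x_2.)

Compute a lex Gröbner basis by Buchberger's algorithm.
f_1 = -8x_1x_2 + 7x_1 + 94, LT = x_1x_2.
f_2 = 3x_1x_2 + 4x_1 + 2x_2 - 12, LT = x_1x_2.

S(f_1,f_2): lcm = x_1x_2. S = -53/24x_1 - 2/3x_2 - 31/4.
  leading term x_1: no divisor's leading term divides it; move -53/24x_1 to the remainder.
  leading term x_2: no divisor's leading term divides it; move -2/3x_2 to the remainder.
  leading term 1: no divisor's leading term divides it; move -31/4 to the remainder.
  remainder -53/24x_1 - 2/3x_2 - 31/4 ≠ 0; add h_3 = -53/24x_1 - 2/3x_2 - 31/4 to the basis.

S(f_1,h_3): lcm = x_1x_2. S = -7/8x_1 - 16/53x_2^2 - 186/53x_2 - 47/4.
  leading term x_1: subtract (21/53)·h_3 from -7/8x_1 - 16/53x_2^2 - 186/53x_2 - 47/4 → -16/53x_2^2 - 172/53x_2 - 460/53
  leading term x_2^2: no divisor's leading term divides it; move -16/53x_2^2 to the remainder.
  leading term x_2: no divisor's leading term divides it; move -172/53x_2 to the remainder.
  leading term 1: no divisor's leading term divides it; move -460/53 to the remainder.
  remainder -16/53x_2^2 - 172/53x_2 - 460/53 ≠ 0; add h_4 = -16/53x_2^2 - 172/53x_2 - 460/53 to the basis.

The other S-polynomials (S(f_2,h_3), S(f_1,h_4), S(f_2,h_4), S(h_3,h_4)) all reduce to 0 modulo the current basis, so we have a Gröbner basis.
Inter-reduce: drop elements whose leading term is divisible by another's, tail-reduce, and make monic.
Reduced Gröbner basis: {x_1 + 16/53x_2 + 186/53, x_2^2 + 43/4x_2 + 115/4}.

The lex basis is triangular: the last element involves only x_2. Solving x_2^2 + 43/4x_2 + 115/4 = 0 gives x_2 ∈ {-23/4, -5}; substituting each value into the earlier elements determines the remaining variables.
  x_2 = -23/4: the earlier basis element becomes x_1 + 94/53 = 0, giving x_1 = -94/53 — point (-94/53, -23/4).
  x_2 = -5: the earlier basis element becomes x_1 + 2 = 0, giving x_1 = -2 — point (-2, -5).
Each listed point satisfies every original equation (direct substitution).

{(-94/53, -23/4), (-2, -5)}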